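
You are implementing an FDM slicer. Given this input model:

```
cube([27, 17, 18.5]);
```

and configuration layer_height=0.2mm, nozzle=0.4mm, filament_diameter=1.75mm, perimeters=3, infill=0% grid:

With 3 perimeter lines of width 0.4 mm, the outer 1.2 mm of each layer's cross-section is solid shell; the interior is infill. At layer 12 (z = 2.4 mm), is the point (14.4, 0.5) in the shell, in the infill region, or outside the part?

At z = 2.4 mm: the 27×17 cube contributes its full rectangle. Overall, the cross-section is a single solid region. The nearest boundary edge runs (0.00, 0.00)→(27.00, 0.00); distance from the point to it = 0.50 mm. The point is inside the cross-section, 0.50 mm from the nearest boundary — within the 1.2 mm shell band (3 × 0.4).

shell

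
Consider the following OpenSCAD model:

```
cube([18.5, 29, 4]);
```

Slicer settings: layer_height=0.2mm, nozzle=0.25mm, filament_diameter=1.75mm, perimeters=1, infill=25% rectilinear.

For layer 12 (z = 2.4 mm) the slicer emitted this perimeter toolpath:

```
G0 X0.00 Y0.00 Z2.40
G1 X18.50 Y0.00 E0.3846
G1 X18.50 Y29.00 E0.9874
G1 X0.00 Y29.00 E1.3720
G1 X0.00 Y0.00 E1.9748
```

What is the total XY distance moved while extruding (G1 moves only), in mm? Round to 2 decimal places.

Sum the Euclidean lengths of each G1 segment: total = 95.00 mm.

95.00 mm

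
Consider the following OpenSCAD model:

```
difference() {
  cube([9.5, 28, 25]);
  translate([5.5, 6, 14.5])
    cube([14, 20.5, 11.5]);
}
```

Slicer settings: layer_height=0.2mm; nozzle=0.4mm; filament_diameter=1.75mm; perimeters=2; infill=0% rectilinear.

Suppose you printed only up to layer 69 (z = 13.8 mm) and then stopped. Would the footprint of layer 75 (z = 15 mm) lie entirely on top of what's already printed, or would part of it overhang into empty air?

entirely on top

Compare the two slices. At z = 13.8: the 9.5×28 cube contributes its full rectangle (area 266.00 mm²); the cube at (5.5, 6) is not intersected at this z (z outside [14.5, 26]); After the difference (first − rest): none of the subtracted shapes is present at this height, so the 9.5×28 cube is unchanged — area = 266.00 mm². At z = 15: the cube (footprint 9.5×28) is included at this height (area 266.00 mm²); the cube at (5.5, 6) (footprint 14×20.5) is included at this height (area 287.00 mm²); Subtracting the remaining from the first: starting from the 9.5×28 cube (266.00 mm²), the 14×20.5 cube at (5.5, 6) partially overlaps it — only the 82.00 mm² overlap (of its 287.00 mm²) is removed, clipping the outline — area = 184.00 mm². Checking containment: the cross-section at z = 15 is a subset of the cross-section at z = 13.8.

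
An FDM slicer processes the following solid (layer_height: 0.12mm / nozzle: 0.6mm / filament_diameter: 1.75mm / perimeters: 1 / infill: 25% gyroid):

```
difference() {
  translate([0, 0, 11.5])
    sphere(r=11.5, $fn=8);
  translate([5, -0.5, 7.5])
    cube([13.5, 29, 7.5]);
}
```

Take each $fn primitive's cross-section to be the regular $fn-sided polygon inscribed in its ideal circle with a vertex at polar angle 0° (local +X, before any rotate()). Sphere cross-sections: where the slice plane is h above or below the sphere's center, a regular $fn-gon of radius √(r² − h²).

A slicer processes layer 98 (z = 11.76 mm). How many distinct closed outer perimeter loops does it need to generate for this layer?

1

At z = 11.76 mm: the r=11.5 sphere contributes a regular 8-gon of circumradius √(11.5²−0.26²) = 11.497; the cube at (5, -0.5) (footprint 13.5×29) is included at this height; Taking the first minus the rest: starting from the r=11.5 sphere, the 13.5×29 cube at (5, -0.5) partially overlaps it — only the 44.36 mm² overlap (of its 391.50 mm²) is removed, clipping the outline — 1 connected region. The result has 1 disconnected region.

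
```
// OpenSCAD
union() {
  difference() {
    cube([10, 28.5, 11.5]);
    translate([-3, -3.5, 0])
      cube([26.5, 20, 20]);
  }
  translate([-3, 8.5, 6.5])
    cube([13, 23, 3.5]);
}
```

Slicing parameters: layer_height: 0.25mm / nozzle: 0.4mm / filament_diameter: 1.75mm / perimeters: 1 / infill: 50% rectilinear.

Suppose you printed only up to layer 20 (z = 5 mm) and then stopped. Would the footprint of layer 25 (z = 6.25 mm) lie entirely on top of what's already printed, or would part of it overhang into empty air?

entirely on top

Compare the two slices. At z = 5: the 10×28.5 cube contributes its full rectangle (area 285.00 mm²); the 26.5×20 cube at (-3, -3.5) contributes its full rectangle (area 530.00 mm²); After the difference (first − rest): starting from the 10×28.5 cube (285.00 mm²), the 26.5×20 cube at (-3, -3.5) partially overlaps it — only the 165.00 mm² overlap (of its 530.00 mm²) is removed, clipping the outline — area = 120.00 mm²; the cube at (-3, 8.5) is not intersected at this z (z outside [6.5, 10]); Taking the union: only the result so far is present, so the union is just that shape — area = 120.00 mm². At z = 6.25: the cube (footprint 10×28.5) is included at this height (area 285.00 mm²); the cube at (-3, -3.5) is present — its section is the full 26.5×20 rectangle (area 530.00 mm²); Taking the first minus the rest: starting from the 10×28.5 cube (285.00 mm²), the 26.5×20 cube at (-3, -3.5) partially overlaps it — only the 165.00 mm² overlap (of its 530.00 mm²) is removed, clipping the outline — area = 120.00 mm²; the cube at (-3, 8.5) is absent (z outside [6.5, 10]); Combining (union): only that combined region is present, so the union is just that shape — area = 120.00 mm². Checking containment: the cross-section at z = 6.25 is a subset of the cross-section at z = 5.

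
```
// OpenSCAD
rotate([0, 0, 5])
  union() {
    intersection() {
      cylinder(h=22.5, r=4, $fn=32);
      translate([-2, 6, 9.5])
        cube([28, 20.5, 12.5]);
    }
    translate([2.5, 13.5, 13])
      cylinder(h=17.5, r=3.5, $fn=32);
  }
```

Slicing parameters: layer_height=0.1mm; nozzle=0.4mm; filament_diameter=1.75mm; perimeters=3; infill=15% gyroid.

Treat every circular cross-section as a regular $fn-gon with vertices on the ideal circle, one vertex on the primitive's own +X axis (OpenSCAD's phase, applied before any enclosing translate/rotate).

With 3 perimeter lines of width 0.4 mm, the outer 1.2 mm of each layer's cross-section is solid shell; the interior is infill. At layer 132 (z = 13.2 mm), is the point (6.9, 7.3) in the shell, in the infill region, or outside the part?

At z = 13.2 mm: the r=4 cylinder contributes a regular 32-gon of circumradius 4; the cube at (-2, 6) (footprint 28×20.5) is included at this height; Keeping only the common overlap: the 28×20.5 cube at (-2, 6) does not overlap the r=4 cylinder (empty) — nothing remains; the r=3.5 cylinder at (2.5, 13.5) gives a regular 32-gon of circumradius 3.5 (constant along its height); Taking the union: only the r=3.5 cylinder at (2.5, 13.5) is present, so the union is just that shape — 1 connected region; (whole slice rotated 5° about Z — lengths, areas and connectivity unchanged). Overall, the cross-section is a single solid region. Undo the 5° rotation: the query point maps to (7.510, 6.671) in the un-rotated model frame. The nearest boundary edge runs (3.84, 10.27)→(4.44, 10.59); distance from the point to it = 4.98 mm. The point is not inside any of the regions above, so it lies outside the cross-section (4.98 mm from the nearest boundary).

outside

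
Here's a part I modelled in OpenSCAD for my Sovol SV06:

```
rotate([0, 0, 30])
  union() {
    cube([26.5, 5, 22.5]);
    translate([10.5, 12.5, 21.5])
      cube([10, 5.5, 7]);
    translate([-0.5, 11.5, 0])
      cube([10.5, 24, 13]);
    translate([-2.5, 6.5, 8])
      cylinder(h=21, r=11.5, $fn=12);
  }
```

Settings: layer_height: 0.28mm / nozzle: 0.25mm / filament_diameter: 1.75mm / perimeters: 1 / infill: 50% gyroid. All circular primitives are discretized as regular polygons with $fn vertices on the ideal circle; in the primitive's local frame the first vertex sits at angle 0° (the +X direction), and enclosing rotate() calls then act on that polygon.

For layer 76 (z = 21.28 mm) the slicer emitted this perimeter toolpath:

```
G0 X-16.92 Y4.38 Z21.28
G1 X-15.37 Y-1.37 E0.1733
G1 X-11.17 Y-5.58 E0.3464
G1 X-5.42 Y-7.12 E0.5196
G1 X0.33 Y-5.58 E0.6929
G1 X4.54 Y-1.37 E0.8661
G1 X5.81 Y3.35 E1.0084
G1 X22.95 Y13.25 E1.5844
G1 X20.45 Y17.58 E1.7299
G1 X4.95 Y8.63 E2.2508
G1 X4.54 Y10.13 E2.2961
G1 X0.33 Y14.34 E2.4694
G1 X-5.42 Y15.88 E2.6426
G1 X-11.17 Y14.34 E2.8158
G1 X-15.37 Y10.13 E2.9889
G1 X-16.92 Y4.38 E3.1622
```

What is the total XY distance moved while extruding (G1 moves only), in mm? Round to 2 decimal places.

108.66 mm

Sum the Euclidean lengths of each G1 segment: total = 108.66 mm.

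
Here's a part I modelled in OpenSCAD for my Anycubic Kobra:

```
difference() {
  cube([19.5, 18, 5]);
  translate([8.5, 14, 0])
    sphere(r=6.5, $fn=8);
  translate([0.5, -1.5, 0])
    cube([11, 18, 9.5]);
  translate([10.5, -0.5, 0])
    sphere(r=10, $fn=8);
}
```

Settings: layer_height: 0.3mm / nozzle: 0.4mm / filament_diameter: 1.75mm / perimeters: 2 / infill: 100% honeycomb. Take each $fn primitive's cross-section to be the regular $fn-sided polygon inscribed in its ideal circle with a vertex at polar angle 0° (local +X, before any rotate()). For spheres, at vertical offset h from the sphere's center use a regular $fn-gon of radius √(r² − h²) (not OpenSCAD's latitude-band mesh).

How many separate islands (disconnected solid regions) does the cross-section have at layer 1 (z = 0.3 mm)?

2

At z = 0.3 mm: the cube is present — its section is the full 19.5×18 rectangle; the r=6.5 sphere at (8.5, 14) slices to a regular 8-gon of circumradius 6.493 (√(r²−h²) with h=0.3 from center); the cube at (0.5, -1.5) (footprint 11×18) is included at this height; the sphere at (10.5, -0.5): section is a regular 8-gon, circumradius = √(r²−h²) = √(10²−0.3²) = 9.995; Subtracting the remaining from the first: starting from the 19.5×18 cube, the r=6.5 sphere at (8.5, 14) partially overlaps it — only the 104.94 mm² overlap (of its 119.25 mm²) is removed, clipping the outline; the 11×18 cube at (0.5, -1.5) partially overlaps it — only the 111.63 mm² overlap (of its 198.00 mm²) is removed, clipping the outline; the r=10 sphere at (10.5, -0.5) partially overlaps it — only the 55.60 mm² overlap (of its 282.59 mm²) is removed, clipping the outline — 2 connected regions. Overall, the cross-section has 2 separate islands. Island count = 2.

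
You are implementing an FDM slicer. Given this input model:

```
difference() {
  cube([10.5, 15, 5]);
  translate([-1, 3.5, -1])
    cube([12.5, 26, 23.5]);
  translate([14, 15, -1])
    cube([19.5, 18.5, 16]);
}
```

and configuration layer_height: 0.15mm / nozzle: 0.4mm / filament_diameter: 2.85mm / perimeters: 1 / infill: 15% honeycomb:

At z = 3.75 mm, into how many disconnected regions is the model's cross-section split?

At z = 3.75 mm: the cube (footprint 10.5×15) is included at this height; the cube at (-1, 3.5) (footprint 12.5×26) is included at this height; the cube at (14, 15) is present — its section is the full 19.5×18.5 rectangle; Subtracting the remaining from the first: starting from the 10.5×15 cube, the 12.5×26 cube at (-1, 3.5) partially overlaps it — only the 120.75 mm² overlap (of its 325.00 mm²) is removed, clipping the outline; the 19.5×18.5 cube at (14, 15) misses the remaining region (no effect) — 1 connected region. The result has 1 disconnected region.

1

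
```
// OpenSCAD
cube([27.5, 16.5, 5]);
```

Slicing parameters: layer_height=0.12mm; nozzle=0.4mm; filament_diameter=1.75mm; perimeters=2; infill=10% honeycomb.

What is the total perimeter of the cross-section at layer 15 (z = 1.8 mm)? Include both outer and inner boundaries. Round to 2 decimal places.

At z = 1.8 mm: the cube is present — its section is the full 27.5×16.5 rectangle (perimeter 88.00 mm). Overall, the cross-section is a single solid region. Total boundary length (outer) = 88.00 mm.

88.00 mm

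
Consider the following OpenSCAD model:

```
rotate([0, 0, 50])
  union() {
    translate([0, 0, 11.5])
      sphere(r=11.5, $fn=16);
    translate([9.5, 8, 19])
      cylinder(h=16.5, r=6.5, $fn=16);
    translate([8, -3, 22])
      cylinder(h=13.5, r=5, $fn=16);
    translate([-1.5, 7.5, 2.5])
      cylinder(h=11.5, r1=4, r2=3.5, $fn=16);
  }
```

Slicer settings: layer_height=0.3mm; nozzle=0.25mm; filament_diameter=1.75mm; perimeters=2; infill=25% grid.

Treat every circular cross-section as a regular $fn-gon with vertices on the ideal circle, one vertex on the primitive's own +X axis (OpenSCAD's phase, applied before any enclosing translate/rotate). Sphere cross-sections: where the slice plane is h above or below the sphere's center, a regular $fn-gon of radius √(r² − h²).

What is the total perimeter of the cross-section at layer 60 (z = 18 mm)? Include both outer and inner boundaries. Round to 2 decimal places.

59.23 mm

At z = 18 mm: the r=11.5 sphere slices to a regular 16-gon of circumradius 9.487 (√(r²−h²) with h=6.5 from center) (perimeter = 2·16·9.487·sin(180°/16) = 59.23 mm); the cylinder at (9.5, 8) is absent (z outside [19, 35.5]); the cylinder at (8, -3) is absent (z outside [22, 35.5]); the cone at (-1.5, 7.5) does not reach this height (z outside [2.5, 14]); Combining (union): only the r=11.5 sphere is present, so the union is just that shape — boundary = 59.23 mm; (rotated 50° about Z; rotation is an isometry so areas/perimeters/island counts are preserved). Overall, the cross-section is a single solid region. Total boundary length (outer) = 59.23 mm.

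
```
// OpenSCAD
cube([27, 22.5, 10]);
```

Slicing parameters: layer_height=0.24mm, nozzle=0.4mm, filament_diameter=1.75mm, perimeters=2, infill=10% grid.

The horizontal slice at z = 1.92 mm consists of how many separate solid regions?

At z = 1.92 mm: the cube (footprint 27×22.5) is included at this height. The result has 1 disconnected region.

1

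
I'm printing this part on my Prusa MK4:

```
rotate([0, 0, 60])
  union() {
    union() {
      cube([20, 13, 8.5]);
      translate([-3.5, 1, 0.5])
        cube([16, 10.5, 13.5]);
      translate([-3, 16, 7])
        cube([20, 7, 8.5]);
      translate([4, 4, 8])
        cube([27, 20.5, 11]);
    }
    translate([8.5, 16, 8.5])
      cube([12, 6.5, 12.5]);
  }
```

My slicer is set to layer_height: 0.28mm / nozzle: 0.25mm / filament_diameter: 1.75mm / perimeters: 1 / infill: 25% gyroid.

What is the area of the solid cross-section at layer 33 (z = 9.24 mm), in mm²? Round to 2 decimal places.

706.75 mm²

At z = 9.24 mm: the cube does not reach this height (z outside [0, 8.5]); the cube at (-3.5, 1) is present — its section is the full 16×10.5 rectangle (area 168.00 mm²); the 20×7 cube at (-3, 16) contributes its full rectangle (area 140.00 mm²); the cube at (4, 4) is present — its section is the full 27×20.5 rectangle (area 553.50 mm²); Combining (union): the regions partially overlap — summed areas 861.50 mm² minus the doubly-counted overlap 154.75 mm² gives 706.75 mm² — area = 706.75 mm²; the 12×6.5 cube at (8.5, 16) contributes its full rectangle (area 78.00 mm²); Combining (union): the 12×6.5 cube at (8.5, 16) lies entirely inside the result so far, so the union is just the result so far — area = 706.75 mm²; (whole slice rotated 60° about Z — lengths, areas and connectivity unchanged). Overall, the cross-section is a single solid region. Net area = 706.75 mm².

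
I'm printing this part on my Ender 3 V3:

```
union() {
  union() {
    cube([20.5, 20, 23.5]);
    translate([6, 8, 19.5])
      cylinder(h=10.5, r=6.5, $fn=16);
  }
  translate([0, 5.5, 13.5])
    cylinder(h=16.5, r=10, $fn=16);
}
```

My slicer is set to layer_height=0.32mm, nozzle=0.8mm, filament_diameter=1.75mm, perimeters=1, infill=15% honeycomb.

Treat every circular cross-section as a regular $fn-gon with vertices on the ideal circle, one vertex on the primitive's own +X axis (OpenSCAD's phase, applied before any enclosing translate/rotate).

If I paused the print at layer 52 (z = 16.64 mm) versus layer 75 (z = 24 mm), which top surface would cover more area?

layer 52 (z = 16.64 mm)

Layer 52 (z = 16.64): the cube (footprint 20.5×20) is included at this height (area 410.00 mm²); the cylinder at (6, 8) does not reach this height (z outside [19.5, 30]); Taking the union: only the 20.5×20 cube is present, so the union is just that shape — area = 410.00 mm²; the r=10 cylinder at (0, 5.5) contributes a regular 16-gon of circumradius 10 (area = (16/2)·10.000²·sin(360°/16) = 306.15 mm²); Combining (union): the regions partially overlap — summed areas 716.15 mm² minus the doubly-counted overlap 127.87 mm² gives 588.28 mm² — area = 588.28 mm². So its area = 588.28 mm². Layer 75 (z = 24): the cube does not reach this height (z outside [0, 23.5]); the r=6.5 cylinder at (6, 8) gives a regular 16-gon of circumradius 6.5 (constant along its height) (area = (16/2)·6.500²·sin(360°/16) = 129.35 mm²); Combining (union): only the r=6.5 cylinder at (6, 8) is present, so the union is just that shape — area = 129.35 mm²; the r=10 cylinder at (0, 5.5) contributes a regular 16-gon of circumradius 10 (area = (16/2)·10.000²·sin(360°/16) = 306.15 mm²); Combining (union): the regions partially overlap — summed areas 435.49 mm² minus the doubly-counted overlap 98.21 mm² gives 337.29 mm² — area = 337.29 mm². So its area = 337.29 mm². Layer 52 is larger (588.28 vs 337.29 mm²).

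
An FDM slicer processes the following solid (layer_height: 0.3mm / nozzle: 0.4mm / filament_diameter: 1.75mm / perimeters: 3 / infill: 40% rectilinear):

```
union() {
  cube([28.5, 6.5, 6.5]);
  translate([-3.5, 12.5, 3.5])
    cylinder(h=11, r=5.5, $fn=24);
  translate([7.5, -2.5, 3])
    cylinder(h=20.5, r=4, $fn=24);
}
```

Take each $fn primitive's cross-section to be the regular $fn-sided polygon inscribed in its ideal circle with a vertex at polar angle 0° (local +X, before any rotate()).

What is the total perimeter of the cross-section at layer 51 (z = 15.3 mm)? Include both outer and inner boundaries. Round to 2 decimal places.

25.06 mm

At z = 15.3 mm: the cube does not reach this height (z outside [0, 6.5]); the cylinder at (-3.5, 12.5) does not reach this height (z outside [3.5, 14.5]); the r=4 cylinder at (7.5, -2.5) contributes a regular 24-gon of circumradius 4 (perimeter = 2·24·4.000·sin(180°/24) = 25.06 mm); Combining (union): only the r=4 cylinder at (7.5, -2.5) is present, so the union is just that shape — boundary = 25.06 mm. Overall, the cross-section is a single solid region. Total boundary length (outer) = 25.06 mm.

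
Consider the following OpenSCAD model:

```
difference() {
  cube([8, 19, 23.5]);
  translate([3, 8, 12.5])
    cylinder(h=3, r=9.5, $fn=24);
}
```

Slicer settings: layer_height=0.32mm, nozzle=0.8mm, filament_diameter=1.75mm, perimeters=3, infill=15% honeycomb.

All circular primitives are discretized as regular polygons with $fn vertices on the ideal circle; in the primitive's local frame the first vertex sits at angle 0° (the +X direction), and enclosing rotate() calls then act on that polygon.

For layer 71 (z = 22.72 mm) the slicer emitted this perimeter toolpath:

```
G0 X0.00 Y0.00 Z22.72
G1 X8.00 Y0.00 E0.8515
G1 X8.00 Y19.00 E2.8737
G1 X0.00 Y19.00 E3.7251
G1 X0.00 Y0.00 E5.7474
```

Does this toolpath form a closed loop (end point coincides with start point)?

Start point (G0): (0.00, 0.00). End point (last G1): the path returns to the start — closed.

yes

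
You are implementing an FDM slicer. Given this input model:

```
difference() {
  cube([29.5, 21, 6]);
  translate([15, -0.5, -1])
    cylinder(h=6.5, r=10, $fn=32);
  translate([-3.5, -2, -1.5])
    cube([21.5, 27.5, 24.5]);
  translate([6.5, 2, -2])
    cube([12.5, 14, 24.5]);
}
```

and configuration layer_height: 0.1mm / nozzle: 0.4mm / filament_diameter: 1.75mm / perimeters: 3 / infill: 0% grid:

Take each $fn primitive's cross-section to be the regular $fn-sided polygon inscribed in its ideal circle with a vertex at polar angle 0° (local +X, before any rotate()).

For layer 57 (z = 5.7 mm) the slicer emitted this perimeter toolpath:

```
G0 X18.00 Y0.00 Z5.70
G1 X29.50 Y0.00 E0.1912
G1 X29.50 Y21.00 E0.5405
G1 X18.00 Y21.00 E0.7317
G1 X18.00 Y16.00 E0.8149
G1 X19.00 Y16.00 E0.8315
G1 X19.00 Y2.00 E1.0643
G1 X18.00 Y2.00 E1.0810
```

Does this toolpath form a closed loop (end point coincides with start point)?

no

Start point (G0): (18.00, 0.00). End point (last G1): the path does not return to the start — open.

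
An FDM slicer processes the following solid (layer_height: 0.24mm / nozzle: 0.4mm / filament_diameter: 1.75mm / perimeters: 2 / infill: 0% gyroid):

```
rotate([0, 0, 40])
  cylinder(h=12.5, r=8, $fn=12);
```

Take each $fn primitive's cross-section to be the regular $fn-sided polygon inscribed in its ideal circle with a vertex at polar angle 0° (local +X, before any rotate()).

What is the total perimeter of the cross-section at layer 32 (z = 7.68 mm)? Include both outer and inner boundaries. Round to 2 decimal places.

At z = 7.68 mm: the cylinder: section is a regular 12-gon, circumradius r=8 (perimeter = 2·12·8.000·sin(180°/12) = 49.69 mm); (whole slice rotated 40° about Z — lengths, areas and connectivity unchanged). Overall, the cross-section is a single solid region. Total boundary length (outer) = 49.69 mm.

49.69 mm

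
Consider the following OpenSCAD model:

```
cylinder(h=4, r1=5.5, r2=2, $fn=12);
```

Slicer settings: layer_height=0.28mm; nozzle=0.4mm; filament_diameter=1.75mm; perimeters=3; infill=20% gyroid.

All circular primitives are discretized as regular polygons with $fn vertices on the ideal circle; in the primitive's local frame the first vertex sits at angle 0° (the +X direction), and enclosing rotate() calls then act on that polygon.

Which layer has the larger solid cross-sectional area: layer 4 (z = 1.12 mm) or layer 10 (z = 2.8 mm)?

Layer 4 (z = 1.12): the cone contributes a regular 12-gon of circumradius 4.520 (interpolated between r1=5.5 and r2=2 at t=0.280) (area = (12/2)·4.520²·sin(360°/12) = 61.29 mm²). So its area = 61.29 mm². Layer 10 (z = 2.8): the cone (r1=5.5→r2=2) has section circumradius 3.050 here — a regular 12-gon (area = (12/2)·3.050²·sin(360°/12) = 27.91 mm²). So its area = 27.91 mm². Layer 4 is larger (61.29 vs 27.91 mm²).

layer 4 (z = 1.12 mm)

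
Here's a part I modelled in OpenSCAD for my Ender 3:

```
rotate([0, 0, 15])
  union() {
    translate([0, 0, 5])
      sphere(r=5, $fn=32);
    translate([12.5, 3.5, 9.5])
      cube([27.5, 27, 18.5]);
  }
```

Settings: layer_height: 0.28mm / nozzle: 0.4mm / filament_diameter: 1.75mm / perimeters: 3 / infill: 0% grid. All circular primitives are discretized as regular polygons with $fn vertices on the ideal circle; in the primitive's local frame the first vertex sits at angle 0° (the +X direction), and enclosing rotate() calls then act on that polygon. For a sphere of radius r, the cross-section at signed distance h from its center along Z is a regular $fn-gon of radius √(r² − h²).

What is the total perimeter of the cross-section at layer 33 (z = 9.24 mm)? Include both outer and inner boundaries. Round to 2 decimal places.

16.62 mm

At z = 9.24 mm: the r=5 sphere slices to a regular 32-gon of circumradius 2.650 (√(r²−h²) with h=4.24 from center) (perimeter = 2·32·2.650·sin(180°/32) = 16.62 mm); the cube at (12.5, 3.5) is absent (z outside [9.5, 28]); Taking the union: only the r=5 sphere is present, so the union is just that shape — boundary = 16.62 mm; (whole slice rotated 15° about Z — lengths, areas and connectivity unchanged). Overall, the cross-section is a single solid region. Total boundary length (outer) = 16.62 mm.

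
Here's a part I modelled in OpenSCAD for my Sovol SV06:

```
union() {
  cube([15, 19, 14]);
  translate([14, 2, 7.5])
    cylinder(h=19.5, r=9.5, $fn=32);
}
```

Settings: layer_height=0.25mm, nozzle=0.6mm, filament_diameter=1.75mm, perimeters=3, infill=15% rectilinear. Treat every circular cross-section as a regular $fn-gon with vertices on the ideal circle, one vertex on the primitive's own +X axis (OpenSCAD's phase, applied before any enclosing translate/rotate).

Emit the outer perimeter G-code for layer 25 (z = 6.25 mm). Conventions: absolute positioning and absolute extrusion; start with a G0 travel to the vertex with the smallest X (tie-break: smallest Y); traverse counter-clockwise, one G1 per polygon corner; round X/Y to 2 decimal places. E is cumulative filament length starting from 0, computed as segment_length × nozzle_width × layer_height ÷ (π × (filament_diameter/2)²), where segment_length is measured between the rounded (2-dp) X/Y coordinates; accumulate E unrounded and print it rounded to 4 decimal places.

G0 X0.00 Y0.00 Z6.25
G1 X15.00 Y0.00 E0.9354
G1 X15.00 Y19.00 E2.1203
G1 X0.00 Y19.00 E3.0558
G1 X0.00 Y0.00 E4.2407

At z = 6.25 mm: the 15×19 cube contributes its full rectangle; the cylinder at (14, 2) is absent (z outside [7.5, 27]); Taking the union: only the 15×19 cube is present, so the union is just that shape — 1 connected region. The outline is a single polygon with 4 vertices. Extrusion per mm of travel: 0.6 × 0.25 / (π × 0.875²) = 0.062363. Accumulating E over each segment gives final E = 4.2407.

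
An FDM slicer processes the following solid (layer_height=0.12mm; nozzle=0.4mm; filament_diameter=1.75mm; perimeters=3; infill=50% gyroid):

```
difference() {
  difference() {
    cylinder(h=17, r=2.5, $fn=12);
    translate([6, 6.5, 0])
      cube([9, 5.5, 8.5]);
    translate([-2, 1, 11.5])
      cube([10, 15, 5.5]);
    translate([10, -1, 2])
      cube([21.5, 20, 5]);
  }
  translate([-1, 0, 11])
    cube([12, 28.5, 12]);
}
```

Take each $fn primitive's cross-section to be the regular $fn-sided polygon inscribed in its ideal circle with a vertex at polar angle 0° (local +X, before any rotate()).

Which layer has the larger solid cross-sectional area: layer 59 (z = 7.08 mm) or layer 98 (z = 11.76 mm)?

Layer 59 (z = 7.08): the r=2.5 cylinder contributes a regular 12-gon of circumradius 2.5 (area = (12/2)·2.500²·sin(360°/12) = 18.75 mm²); the cube at (6, 6.5) is present — its section is the full 9×5.5 rectangle (area 49.50 mm²); the cube at (-2, 1) is not intersected at this z (z outside [11.5, 17]); the cube at (10, -1) is not intersected at this z (z outside [2, 7]); Taking the first minus the rest: starting from the r=2.5 cylinder (18.75 mm²), the 9×5.5 cube at (6, 6.5) misses the remaining region (no effect) — area = 18.75 mm²; the cube at (-1, 0) does not reach this height (z outside [11, 23]); After the difference (first − rest): none of the subtracted shapes is present at this height, so the result so far is unchanged — area = 18.75 mm². So its area = 18.75 mm². Layer 98 (z = 11.76): the r=2.5 cylinder gives a regular 12-gon of circumradius 2.5 (constant along its height) (area = (12/2)·2.500²·sin(360°/12) = 18.75 mm²); the cube at (6, 6.5) is not intersected at this z (z outside [0, 8.5]); the cube at (-2, 1) is present — its section is the full 10×15 rectangle (area 150.00 mm²); the cube at (10, -1) does not reach this height (z outside [2, 7]); Subtracting the remaining from the first: starting from the r=2.5 cylinder (18.75 mm²), the 10×15 cube at (-2, 1) partially overlaps it — only the 4.58 mm² overlap (of its 150.00 mm²) is removed, clipping the outline — area = 14.17 mm²; the cube at (-1, 0) is present — its section is the full 12×28.5 rectangle (area 342.00 mm²); Subtracting the remaining from the first: starting from the result so far (14.17 mm²), the 12×28.5 cube at (-1, 0) partially overlaps it — only the 3.37 mm² overlap (of its 342.00 mm²) is removed, clipping the outline — area = 10.80 mm². So its area = 10.80 mm². Layer 59 is larger (18.75 vs 10.80 mm²).

layer 59 (z = 7.08 mm)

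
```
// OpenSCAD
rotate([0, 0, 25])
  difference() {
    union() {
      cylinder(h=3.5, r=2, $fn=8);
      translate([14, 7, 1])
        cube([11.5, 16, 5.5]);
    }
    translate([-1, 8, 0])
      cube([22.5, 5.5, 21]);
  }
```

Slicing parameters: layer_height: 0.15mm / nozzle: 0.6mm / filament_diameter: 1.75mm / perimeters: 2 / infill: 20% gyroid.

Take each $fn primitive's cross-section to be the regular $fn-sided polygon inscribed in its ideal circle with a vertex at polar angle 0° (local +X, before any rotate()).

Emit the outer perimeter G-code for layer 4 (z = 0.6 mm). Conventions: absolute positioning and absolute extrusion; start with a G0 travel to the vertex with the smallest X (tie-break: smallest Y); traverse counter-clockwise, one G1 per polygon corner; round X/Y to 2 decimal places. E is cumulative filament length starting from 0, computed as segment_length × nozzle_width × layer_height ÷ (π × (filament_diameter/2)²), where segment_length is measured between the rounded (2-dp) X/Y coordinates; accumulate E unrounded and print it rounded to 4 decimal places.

At z = 0.6 mm: the r=2 cylinder contributes a regular 8-gon of circumradius 2; the cube at (14, 7) is absent (z outside [1, 6.5]); Taking the union: only the r=2 cylinder is present, so the union is just that shape — 1 connected region; the 22.5×5.5 cube at (-1, 8) contributes its full rectangle; Taking the first minus the rest: starting from the result so far, the 22.5×5.5 cube at (-1, 8) misses the remaining region (no effect) — 1 connected region; (whole slice rotated 25° about Z — lengths, areas and connectivity unchanged). The outline is a single polygon with 8 vertices. Extrusion per mm of travel: 0.6 × 0.15 / (π × 0.875²) = 0.037418. Accumulating E over each segment gives final E = 0.4581.

G0 X-1.88 Y0.68 Z0.60
G1 X-1.81 Y-0.85 E0.0573
G1 X-0.68 Y-1.88 E0.1145
G1 X0.85 Y-1.81 E0.1718
G1 X1.88 Y-0.68 E0.2290
G1 X1.81 Y0.85 E0.2863
G1 X0.68 Y1.88 E0.3436
G1 X-0.85 Y1.81 E0.4009
G1 X-1.88 Y0.68 E0.4581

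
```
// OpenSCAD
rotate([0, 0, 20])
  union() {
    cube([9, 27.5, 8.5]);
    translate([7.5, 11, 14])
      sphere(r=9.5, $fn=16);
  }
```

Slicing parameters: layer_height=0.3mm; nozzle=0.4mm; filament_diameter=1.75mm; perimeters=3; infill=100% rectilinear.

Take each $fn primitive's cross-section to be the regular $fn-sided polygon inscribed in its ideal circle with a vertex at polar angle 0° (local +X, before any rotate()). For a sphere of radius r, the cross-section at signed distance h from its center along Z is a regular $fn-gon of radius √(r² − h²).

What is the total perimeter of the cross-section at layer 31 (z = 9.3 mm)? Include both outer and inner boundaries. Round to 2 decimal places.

At z = 9.3 mm: the cube does not reach this height (z outside [0, 8.5]); the r=9.5 sphere at (7.5, 11) slices to a regular 16-gon of circumradius 8.256 (√(r²−h²) with h=4.7 from center) (perimeter = 2·16·8.256·sin(180°/16) = 51.54 mm); Taking the union: only the r=9.5 sphere at (7.5, 11) is present, so the union is just that shape — boundary = 51.54 mm; (rotated 20° about Z; rotation is an isometry so areas/perimeters/island counts are preserved). Overall, the cross-section is a single solid region. Total boundary length (outer) = 51.54 mm.

51.54 mm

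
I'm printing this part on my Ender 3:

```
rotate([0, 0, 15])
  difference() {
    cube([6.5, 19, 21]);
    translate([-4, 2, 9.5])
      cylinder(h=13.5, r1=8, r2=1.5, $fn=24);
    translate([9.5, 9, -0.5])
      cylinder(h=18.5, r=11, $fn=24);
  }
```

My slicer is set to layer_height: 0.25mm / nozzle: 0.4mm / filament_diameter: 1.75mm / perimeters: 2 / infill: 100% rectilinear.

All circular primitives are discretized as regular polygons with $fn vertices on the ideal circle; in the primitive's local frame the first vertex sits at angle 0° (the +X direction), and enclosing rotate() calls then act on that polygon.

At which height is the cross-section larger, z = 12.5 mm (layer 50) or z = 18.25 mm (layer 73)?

layer 73 (z = 18.25 mm)

Layer 50 (z = 12.5): the 6.5×19 cube contributes its full rectangle (area 123.50 mm²); the cone at (-4, 2): at t=0.222 of its height the radius interpolates to r₁+(r₂−r₁)t = 6.556, giving a regular 24-gon of that circumradius (area = (24/2)·6.556²·sin(360°/24) = 133.47 mm²); the r=11 cylinder at (9.5, 9) contributes a regular 24-gon of circumradius 11 (area = (24/2)·11.000²·sin(360°/24) = 375.81 mm²); After the difference (first − rest): starting from the 6.5×19 cube (123.50 mm²), the cone at (-4, 2) partially overlaps it — only the 13.88 mm² overlap (of its 133.47 mm²) is removed, clipping the outline; the r=11 cylinder at (9.5, 9) partially overlaps it — only the 100.15 mm² overlap (of its 375.81 mm²) is removed, clipping the outline — area = 9.48 mm²; (whole slice rotated 15° about Z — lengths, areas and connectivity unchanged). So its area = 9.48 mm². Layer 73 (z = 18.25): the 6.5×19 cube contributes its full rectangle (area 123.50 mm²); the cone at (-4, 2) contributes a regular 24-gon of circumradius 3.787 (interpolated between r1=8 and r2=1.5 at t=0.648) (area = (24/2)·3.787²·sin(360°/24) = 44.54 mm²); the cylinder at (9.5, 9) does not reach this height (z outside [-0.5, 18]); Taking the first minus the rest: starting from the 6.5×19 cube (123.50 mm²), the cone at (-4, 2) misses the remaining region (no effect) — area = 123.50 mm²; (whole slice rotated 15° about Z — lengths, areas and connectivity unchanged). So its area = 123.50 mm². Layer 73 is larger (123.50 vs 9.48 mm²).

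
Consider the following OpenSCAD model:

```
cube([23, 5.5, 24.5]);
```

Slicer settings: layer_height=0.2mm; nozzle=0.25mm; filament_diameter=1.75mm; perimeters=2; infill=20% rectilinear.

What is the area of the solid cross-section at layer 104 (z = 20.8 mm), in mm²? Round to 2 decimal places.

At z = 20.8 mm: the 23×5.5 cube contributes its full rectangle (area 126.50 mm²). Overall, the cross-section is a single solid region. Net area = 126.50 mm².

126.50 mm²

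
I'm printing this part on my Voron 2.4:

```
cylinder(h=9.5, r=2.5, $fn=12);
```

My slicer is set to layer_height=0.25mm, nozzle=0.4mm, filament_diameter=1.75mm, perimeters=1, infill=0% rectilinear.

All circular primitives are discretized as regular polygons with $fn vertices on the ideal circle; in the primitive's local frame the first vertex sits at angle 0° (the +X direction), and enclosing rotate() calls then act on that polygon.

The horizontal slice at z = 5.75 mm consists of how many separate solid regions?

1

At z = 5.75 mm: the r=2.5 cylinder contributes a regular 12-gon of circumradius 2.5. The result has 1 disconnected region.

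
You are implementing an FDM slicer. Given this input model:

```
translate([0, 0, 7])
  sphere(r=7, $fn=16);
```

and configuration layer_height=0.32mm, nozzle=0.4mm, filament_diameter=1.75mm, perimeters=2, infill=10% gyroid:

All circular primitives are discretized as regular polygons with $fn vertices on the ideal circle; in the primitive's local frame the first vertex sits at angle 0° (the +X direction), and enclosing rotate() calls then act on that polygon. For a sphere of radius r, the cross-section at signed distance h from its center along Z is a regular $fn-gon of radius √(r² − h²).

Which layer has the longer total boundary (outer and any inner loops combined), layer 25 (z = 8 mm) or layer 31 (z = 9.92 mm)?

layer 25 (z = 8 mm)

Layer 25 (z = 8): the r=7 sphere contributes a regular 16-gon of circumradius √(7²−1²) = 6.928 (perimeter = 2·16·6.928·sin(180°/16) = 43.25 mm). So its perimeter = 43.25 mm. Layer 31 (z = 9.92): the r=7 sphere slices to a regular 16-gon of circumradius 6.362 (√(r²−h²) with h=2.92 from center) (perimeter = 2·16·6.362·sin(180°/16) = 39.72 mm). So its perimeter = 39.72 mm. Layer 25 is larger (43.25 vs 39.72 mm).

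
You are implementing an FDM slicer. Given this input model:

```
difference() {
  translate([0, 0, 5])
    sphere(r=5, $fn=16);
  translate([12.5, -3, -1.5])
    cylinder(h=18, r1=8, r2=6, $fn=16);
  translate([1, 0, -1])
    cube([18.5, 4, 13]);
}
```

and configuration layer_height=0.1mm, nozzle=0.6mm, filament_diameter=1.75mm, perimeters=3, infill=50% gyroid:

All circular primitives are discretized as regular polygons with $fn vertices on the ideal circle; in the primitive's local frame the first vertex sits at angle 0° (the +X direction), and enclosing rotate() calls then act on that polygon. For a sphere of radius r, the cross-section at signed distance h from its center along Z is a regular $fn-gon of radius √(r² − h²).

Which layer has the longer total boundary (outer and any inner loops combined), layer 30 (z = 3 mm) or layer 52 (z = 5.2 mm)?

layer 52 (z = 5.2 mm)

Layer 30 (z = 3): the r=5 sphere slices to a regular 16-gon of circumradius 4.583 (√(r²−h²) with h=2 from center) (perimeter = 2·16·4.583·sin(180°/16) = 28.61 mm); the cone at (12.5, -3) (r1=8→r2=6) has section circumradius 7.500 here — a regular 16-gon (perimeter = 2·16·7.500·sin(180°/16) = 46.82 mm); the cube at (1, 0) is present — its section is the full 18.5×4 rectangle (perimeter 45.00 mm); Subtracting the remaining from the first: starting from the r=5 sphere, the cone at (12.5, -3) misses the remaining region (no effect); the 18.5×4 cube at (1, 0) partially overlaps it — only the 11.32 mm² overlap (of its 74.00 mm²) is removed, clipping the outline — boundary = 32.35 mm. So its perimeter = 32.35 mm. Layer 52 (z = 5.2): the r=5 sphere slices to a regular 16-gon of circumradius 4.996 (√(r²−h²) with h=0.2 from center) (perimeter = 2·16·4.996·sin(180°/16) = 31.19 mm); the cone at (12.5, -3): at t=0.372 of its height the radius interpolates to r₁+(r₂−r₁)t = 7.256, giving a regular 16-gon of that circumradius (perimeter = 2·16·7.256·sin(180°/16) = 45.30 mm); the 18.5×4 cube at (1, 0) contributes its full rectangle (perimeter 45.00 mm); Subtracting the remaining from the first: starting from the r=5 sphere, the cone at (12.5, -3) misses the remaining region (no effect); the 18.5×4 cube at (1, 0) partially overlaps it — only the 13.28 mm² overlap (of its 74.00 mm²) is removed, clipping the outline — boundary = 36.28 mm. So its perimeter = 36.28 mm. Layer 52 is larger (36.28 vs 32.35 mm).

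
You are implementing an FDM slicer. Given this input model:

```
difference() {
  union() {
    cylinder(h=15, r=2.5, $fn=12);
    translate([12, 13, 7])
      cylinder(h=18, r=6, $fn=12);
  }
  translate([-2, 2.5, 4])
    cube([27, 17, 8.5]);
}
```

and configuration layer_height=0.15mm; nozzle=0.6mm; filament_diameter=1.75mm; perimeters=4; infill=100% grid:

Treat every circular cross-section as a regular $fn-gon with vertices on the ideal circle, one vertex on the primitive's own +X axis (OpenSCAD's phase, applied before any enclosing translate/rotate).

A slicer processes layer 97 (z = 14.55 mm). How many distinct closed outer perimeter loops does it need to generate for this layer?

At z = 14.55 mm: the r=2.5 cylinder gives a regular 12-gon of circumradius 2.5 (constant along its height); the r=6 cylinder at (12, 13) gives a regular 12-gon of circumradius 6 (constant along its height); Combining (union): the 2 present regions are separate (no shared area or edge), so areas and boundary lengths simply add and each stays a separate island — 2 connected regions; the cube at (-2, 2.5) is absent (z outside [4, 12.5]); After the difference (first − rest): none of the subtracted shapes is present at this height, so that combined region is unchanged — 2 connected regions. The result has 2 disconnected regions.

2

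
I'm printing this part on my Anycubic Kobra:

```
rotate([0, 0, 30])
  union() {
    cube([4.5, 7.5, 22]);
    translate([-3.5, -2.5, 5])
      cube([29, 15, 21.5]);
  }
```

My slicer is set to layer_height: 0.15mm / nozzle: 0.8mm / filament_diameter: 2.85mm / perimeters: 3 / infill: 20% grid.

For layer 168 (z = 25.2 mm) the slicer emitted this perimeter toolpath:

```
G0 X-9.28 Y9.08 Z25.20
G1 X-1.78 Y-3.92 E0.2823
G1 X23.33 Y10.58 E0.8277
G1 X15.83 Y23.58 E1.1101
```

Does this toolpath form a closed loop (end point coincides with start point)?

Start point (G0): (-9.28, 9.08). End point (last G1): the path does not return to the start — open.

no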